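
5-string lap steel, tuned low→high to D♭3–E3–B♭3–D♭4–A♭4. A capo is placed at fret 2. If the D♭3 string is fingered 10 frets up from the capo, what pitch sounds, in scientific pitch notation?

The capo raises the open D♭3 by 2 semitones to E♭3; fretting 10 more gives D♭3 + 2 + 10 = D♭3 + 12 semitones = D♭4.

D♭4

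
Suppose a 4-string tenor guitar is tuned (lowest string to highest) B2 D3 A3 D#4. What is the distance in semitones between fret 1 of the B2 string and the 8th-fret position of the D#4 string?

B2 at fret 1 → C3 (MIDI 48); D#4 at fret 8 → B4 (MIDI 71).
48 − 71 = -23, so the two pitches are 23 semitones apart, with B4 the higher.

23 semitones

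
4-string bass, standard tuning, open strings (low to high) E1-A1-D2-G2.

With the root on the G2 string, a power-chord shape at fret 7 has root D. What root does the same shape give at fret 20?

Moving from fret 7 to fret 20 shifts the root by 13 semitones.
D up 13 semitones is D#.

D#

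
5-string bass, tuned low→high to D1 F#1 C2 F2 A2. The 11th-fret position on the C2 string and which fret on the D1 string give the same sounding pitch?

21

Fret 11 on C2 is MIDI 36 + 11 = 47 (B2). On the D1 string (open MIDI 26), that pitch is 47 − 26 = fret 21.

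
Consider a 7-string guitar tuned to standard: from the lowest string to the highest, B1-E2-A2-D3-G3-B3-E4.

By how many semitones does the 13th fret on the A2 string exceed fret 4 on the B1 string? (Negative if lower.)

A2 at fret 13 → A♯3 (MIDI 58); B1 at fret 4 → D♯2 (MIDI 39).
58 − 39 = 19, so the two pitches are 19 semitones apart.

19 semitones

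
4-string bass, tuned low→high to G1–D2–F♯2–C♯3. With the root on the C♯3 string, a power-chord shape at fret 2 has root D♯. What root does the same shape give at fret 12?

C♯

Moving from fret 2 to fret 12 shifts the root by 10 semitones.
D♯ up 10 semitones is C♯.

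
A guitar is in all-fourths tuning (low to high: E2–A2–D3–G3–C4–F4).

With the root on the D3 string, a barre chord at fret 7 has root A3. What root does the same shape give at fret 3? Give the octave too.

Moving from fret 7 to fret 3 shifts the root by -4 semitones.
A3 down 4 semitones is F3.

F3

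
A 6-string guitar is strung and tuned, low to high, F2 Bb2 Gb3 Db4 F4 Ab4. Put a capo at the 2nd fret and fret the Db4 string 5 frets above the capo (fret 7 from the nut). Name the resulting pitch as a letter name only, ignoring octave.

Ab

The capo raises the open Db4 by 2 semitones to Eb4; fretting 5 more gives Db4 + 2 + 5 = Db4 + 7 semitones, landing on Ab.
(Also written G#.)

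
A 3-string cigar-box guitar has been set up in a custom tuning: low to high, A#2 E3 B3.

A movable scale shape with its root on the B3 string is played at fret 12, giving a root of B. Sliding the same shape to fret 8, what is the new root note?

G

Moving from fret 12 to fret 8 shifts the root by -4 semitones.
B down 4 semitones is G.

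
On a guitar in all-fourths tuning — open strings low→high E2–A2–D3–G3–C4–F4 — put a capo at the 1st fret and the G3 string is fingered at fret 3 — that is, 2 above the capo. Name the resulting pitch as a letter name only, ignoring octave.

A♯

The capo raises the open G3 by 1 semitone to G♯3; fretting 2 more gives G3 + 1 + 2 = G3 + 3 semitones, landing on A♯.
(Also written B♭.)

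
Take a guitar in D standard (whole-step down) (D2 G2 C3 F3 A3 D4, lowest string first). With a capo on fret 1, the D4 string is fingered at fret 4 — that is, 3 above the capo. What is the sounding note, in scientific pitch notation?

F#4

The capo raises the open D4 by 1 semitone to D#4; fretting 3 more gives D4 + 1 + 3 = D4 + 4 semitones = F#4.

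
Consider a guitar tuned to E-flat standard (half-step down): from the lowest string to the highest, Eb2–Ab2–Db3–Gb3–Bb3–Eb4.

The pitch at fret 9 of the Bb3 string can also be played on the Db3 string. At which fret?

Fret 9 on Bb3 is MIDI 58 + 9 = 67 (G4). On the Db3 string (open MIDI 49), that pitch is 67 − 49 = fret 18.

18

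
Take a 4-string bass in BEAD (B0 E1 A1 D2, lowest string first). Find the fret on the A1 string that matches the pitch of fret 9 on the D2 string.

14

D2 at fret 9 is D2 + 9 semitones = B2.
The open A1 string is 5 semitones below the open D2, so the same pitch on the A1 string lies at fret 9 + 5 = 14.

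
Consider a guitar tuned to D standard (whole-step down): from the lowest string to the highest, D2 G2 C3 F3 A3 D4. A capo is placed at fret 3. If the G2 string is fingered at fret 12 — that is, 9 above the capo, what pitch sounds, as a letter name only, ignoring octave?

The capo raises the open G2 by 3 semitones to A#2; fretting 9 more gives G2 + 3 + 9 = G2 + 12 semitones, landing on G.

G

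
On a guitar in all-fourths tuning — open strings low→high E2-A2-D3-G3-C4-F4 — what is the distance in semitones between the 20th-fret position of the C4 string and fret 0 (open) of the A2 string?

C4 at fret 20 → G♯5 (MIDI 80); A2 at fret 0 → A2 (MIDI 45).
80 − 45 = 35, so the two pitches are 35 semitones apart, with G♯5 the higher.

35 semitones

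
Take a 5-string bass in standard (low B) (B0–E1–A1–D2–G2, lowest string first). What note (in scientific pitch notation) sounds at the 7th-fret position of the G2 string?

G2 is MIDI 43. Adding 7 gives 50, which is D3.

D3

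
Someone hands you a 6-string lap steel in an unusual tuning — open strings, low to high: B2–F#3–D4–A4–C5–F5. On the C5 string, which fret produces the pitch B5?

B5 is 11 semitones above the open C5 (C–C#–D–D#–…–A–A#–B), so it sits at fret 11.

11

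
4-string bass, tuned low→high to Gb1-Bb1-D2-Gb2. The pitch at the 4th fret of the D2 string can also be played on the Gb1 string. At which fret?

D2 at fret 4 is D2 + 4 semitones = Gb2.
The open Gb1 string is 8 semitones below the open D2, so the same pitch on the Gb1 string lies at fret 4 + 8 = 12.

12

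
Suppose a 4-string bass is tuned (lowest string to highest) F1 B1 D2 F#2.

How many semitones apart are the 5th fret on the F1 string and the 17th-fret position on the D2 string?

F1 at fret 5 → A#1 (MIDI 34); D2 at fret 17 → G3 (MIDI 55).
34 − 55 = -21, so the two pitches are 21 semitones apart, with G3 the higher.

21 semitones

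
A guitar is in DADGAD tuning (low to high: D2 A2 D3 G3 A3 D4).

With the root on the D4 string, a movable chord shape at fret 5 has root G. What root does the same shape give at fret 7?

A

Moving from fret 5 to fret 7 shifts the root by 2 semitones.
G up 2 semitones is A.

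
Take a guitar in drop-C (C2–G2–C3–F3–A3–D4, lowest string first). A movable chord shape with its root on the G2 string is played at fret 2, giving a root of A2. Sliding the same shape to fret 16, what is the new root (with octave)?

B3

Moving from fret 2 to fret 16 shifts the root by 14 semitones.
A2 up 14 semitones is B3.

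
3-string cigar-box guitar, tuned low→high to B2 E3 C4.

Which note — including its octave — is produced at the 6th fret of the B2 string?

F3

B2 is MIDI 47. Adding 6 gives 53, which is F3.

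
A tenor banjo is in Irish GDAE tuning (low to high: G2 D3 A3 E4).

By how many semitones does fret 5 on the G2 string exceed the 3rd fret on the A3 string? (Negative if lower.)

G2 at fret 5 → C3 (MIDI 48); A3 at fret 3 → C4 (MIDI 60).
48 − 60 = -12, so the two pitches are 12 semitones apart.

-12 semitones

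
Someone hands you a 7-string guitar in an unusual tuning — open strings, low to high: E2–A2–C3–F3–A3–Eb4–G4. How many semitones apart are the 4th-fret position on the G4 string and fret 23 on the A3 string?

G4 at fret 4 → B4 (MIDI 71); A3 at fret 23 → Ab5 (MIDI 80).
71 − 80 = -9, so the two pitches are 9 semitones apart, with Ab5 the higher.

9 semitones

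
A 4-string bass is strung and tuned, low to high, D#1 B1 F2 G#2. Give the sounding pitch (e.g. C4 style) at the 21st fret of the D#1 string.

C3

Each fret is one semitone, so D#1 + 21 = C3.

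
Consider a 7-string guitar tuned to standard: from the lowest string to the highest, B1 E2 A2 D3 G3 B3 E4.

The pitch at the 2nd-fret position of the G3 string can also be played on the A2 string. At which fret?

G3 at fret 2 is G3 + 2 semitones = A3.
The open A2 string is 10 semitones below the open G3, so the same pitch on the A2 string lies at fret 2 + 10 = 12.

12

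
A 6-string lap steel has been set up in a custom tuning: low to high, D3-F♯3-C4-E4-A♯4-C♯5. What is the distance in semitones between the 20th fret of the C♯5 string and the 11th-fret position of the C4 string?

22 semitones

C♯5 at fret 20 → A6 (MIDI 93); C4 at fret 11 → B4 (MIDI 71).
93 − 71 = 22, so the two pitches are 22 semitones apart, with A6 the higher.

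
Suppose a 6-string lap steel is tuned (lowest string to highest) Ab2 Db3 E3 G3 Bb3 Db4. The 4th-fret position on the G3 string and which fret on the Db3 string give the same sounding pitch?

10

Fret 4 on G3 is MIDI 55 + 4 = 59 (B3). On the Db3 string (open MIDI 49), that pitch is 59 − 49 = fret 10.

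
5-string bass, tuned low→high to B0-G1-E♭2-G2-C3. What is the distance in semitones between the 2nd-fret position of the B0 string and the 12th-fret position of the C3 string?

35 semitones

B0 at fret 2 → D♭1 (MIDI 25); C3 at fret 12 → C4 (MIDI 60).
25 − 60 = -35, so the two pitches are 35 semitones apart, with C4 the higher.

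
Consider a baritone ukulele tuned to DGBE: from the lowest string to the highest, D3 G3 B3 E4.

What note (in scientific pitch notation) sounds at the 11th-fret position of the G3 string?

F#4

Each fret is one semitone, so G3 + 11 = F#4.
(Equivalently spelled Gb4.)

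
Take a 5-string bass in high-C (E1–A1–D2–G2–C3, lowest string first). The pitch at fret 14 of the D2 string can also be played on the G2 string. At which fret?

Fret 14 on D2 is MIDI 38 + 14 = 52 (E3). On the G2 string (open MIDI 43), that pitch is 52 − 43 = fret 9.

9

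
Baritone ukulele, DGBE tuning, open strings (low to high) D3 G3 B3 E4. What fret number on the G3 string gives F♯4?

F♯4 is 11 semitones above the open G3 (G–G#–A–A#–…–E–F–F#), so it sits at fret 11.

11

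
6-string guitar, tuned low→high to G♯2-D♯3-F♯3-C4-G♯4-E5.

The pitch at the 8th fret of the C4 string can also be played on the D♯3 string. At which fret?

17

Fret 8 on C4 is MIDI 60 + 8 = 68 (G♯4). On the D♯3 string (open MIDI 51), that pitch is 68 − 51 = fret 17.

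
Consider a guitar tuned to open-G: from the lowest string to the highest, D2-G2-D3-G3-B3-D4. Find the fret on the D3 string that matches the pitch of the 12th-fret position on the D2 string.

Fret 12 on D2 is MIDI 38 + 12 = 50 (D3). On the D3 string (open MIDI 50), that pitch is 50 − 50 = fret 0.

0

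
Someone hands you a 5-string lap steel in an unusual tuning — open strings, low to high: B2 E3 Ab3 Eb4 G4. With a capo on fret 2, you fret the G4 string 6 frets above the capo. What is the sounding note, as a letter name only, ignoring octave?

Eb

The capo raises the open G4 by 2 semitones to A4; fretting 6 more gives G4 + 2 + 6 = G4 + 8 semitones, landing on Eb.
(Also written D#.)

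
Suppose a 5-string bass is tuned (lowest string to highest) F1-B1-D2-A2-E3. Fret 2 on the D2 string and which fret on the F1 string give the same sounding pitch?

11

Fret 2 on D2 is MIDI 38 + 2 = 40 (E2). On the F1 string (open MIDI 29), that pitch is 40 − 29 = fret 11.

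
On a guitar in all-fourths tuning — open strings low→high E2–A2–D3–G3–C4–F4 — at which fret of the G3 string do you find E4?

E4 is 9 semitones above the open G3 (G–G#–A–A#–B–C–C#–D–D#–E), so it sits at fret 9.

9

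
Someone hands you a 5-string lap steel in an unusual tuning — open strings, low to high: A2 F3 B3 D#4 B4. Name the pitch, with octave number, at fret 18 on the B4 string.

F6

Each fret is one semitone, so B4 + 18 = F6.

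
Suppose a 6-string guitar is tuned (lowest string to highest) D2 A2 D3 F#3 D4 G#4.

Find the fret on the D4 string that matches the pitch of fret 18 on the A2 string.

A2 at fret 18 is A2 + 18 semitones = D#4.
The open D4 string is 17 semitones above the open A2, so the same pitch on the D4 string lies at fret 18 − 17 = 1.

1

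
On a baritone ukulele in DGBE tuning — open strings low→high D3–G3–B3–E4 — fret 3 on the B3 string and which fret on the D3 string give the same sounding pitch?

Fret 3 on B3 is MIDI 59 + 3 = 62 (D4). On the D3 string (open MIDI 50), that pitch is 62 − 50 = fret 12.

12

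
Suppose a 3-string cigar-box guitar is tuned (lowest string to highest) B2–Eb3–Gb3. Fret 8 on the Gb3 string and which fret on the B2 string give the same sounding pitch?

Gb3 at fret 8 is Gb3 + 8 semitones = D4.
The open B2 string is 7 semitones below the open Gb3, so the same pitch on the B2 string lies at fret 8 + 7 = 15.

15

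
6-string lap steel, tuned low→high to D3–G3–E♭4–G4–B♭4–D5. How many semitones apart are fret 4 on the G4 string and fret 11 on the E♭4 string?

G4 at fret 4 → B4 (MIDI 71); E♭4 at fret 11 → D5 (MIDI 74).
71 − 74 = -3, so the two pitches are 3 semitones apart, with D5 the higher.

3 semitones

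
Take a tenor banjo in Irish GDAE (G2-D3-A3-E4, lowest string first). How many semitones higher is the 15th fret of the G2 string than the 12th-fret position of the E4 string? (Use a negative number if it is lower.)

G2 at fret 15 → A#3 (MIDI 58); E4 at fret 12 → E5 (MIDI 76).
58 − 76 = -18, so the two pitches are 18 semitones apart.

-18 semitones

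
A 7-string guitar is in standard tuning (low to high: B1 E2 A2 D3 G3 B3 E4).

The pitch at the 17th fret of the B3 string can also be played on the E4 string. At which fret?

12

B3 at fret 17 is B3 + 17 semitones = E5.
The open E4 string is 5 semitones above the open B3, so the same pitch on the E4 string lies at fret 17 − 5 = 12.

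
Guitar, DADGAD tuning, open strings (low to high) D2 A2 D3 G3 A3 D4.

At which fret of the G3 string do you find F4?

F4 is 10 semitones above the open G3 (G–G#–A–A#–…–D#–E–F), so it sits at fret 10.

10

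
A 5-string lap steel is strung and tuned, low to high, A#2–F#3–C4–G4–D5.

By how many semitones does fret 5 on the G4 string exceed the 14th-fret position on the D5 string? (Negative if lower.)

G4 at fret 5 → C5 (MIDI 72); D5 at fret 14 → E6 (MIDI 88).
72 − 88 = -16, so the two pitches are 16 semitones apart.

-16 semitones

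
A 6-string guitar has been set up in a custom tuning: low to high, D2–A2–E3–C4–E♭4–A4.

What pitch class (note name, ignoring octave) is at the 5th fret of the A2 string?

Each fret is one semitone, so A2 + 5 = D.

D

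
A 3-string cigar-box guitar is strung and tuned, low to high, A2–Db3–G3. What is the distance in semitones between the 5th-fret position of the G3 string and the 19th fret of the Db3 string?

G3 at fret 5 → C4 (MIDI 60); Db3 at fret 19 → Ab4 (MIDI 68).
60 − 68 = -8, so the two pitches are 8 semitones apart, with Ab4 the higher.

8 semitones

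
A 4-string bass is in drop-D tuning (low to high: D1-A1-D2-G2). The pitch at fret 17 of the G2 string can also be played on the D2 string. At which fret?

G2 at fret 17 is G2 + 17 semitones = C4.
The open D2 string is 5 semitones below the open G2, so the same pitch on the D2 string lies at fret 17 + 5 = 22.

22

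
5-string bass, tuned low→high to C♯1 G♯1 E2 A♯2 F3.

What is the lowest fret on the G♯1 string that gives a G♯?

0

From G♯1, count semitones up the chromatic scale until reaching G♯: G# — 0 steps.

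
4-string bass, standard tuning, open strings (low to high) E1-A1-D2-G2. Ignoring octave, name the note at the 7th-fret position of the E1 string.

B

The open E1 string plus 7 semitones: E–F–F#–G–G#–A–A#–B.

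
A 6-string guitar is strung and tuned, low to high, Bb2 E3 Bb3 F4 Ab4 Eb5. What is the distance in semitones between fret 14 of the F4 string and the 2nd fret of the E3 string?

F4 at fret 14 → G5 (MIDI 79); E3 at fret 2 → Gb3 (MIDI 54).
79 − 54 = 25, so the two pitches are 25 semitones apart, with G5 the higher.

25 semitones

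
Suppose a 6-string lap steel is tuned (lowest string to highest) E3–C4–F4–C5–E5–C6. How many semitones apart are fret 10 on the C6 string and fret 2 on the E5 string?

16 semitones

C6 at fret 10 → B♭6 (MIDI 94); E5 at fret 2 → G♭5 (MIDI 78).
94 − 78 = 16, so the two pitches are 16 semitones apart, with B♭6 the higher.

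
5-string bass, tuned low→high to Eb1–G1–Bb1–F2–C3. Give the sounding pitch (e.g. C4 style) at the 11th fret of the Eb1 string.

D2

Eb1 is MIDI 27. Adding 11 gives 38, which is D2.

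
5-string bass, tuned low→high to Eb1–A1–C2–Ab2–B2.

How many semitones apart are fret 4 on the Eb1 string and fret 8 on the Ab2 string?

Eb1 at fret 4 → G1 (MIDI 31); Ab2 at fret 8 → E3 (MIDI 52).
31 − 52 = -21, so the two pitches are 21 semitones apart, with E3 the higher.

21 semitones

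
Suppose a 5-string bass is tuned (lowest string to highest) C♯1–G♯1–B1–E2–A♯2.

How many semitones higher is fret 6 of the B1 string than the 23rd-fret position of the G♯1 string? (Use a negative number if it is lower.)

-14 semitones

B1 at fret 6 → F2 (MIDI 41); G♯1 at fret 23 → G3 (MIDI 55).
41 − 55 = -14, so the two pitches are 14 semitones apart.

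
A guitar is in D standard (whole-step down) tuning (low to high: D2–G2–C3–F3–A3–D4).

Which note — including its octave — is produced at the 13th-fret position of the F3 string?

Each fret is one semitone, so F3 + 13 = F#4.

F#4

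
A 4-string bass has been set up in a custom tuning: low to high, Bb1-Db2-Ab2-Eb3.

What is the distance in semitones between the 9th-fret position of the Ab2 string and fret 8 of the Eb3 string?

Ab2 at fret 9 → F3 (MIDI 53); Eb3 at fret 8 → B3 (MIDI 59).
53 − 59 = -6, so the two pitches are 6 semitones apart, with B3 the higher.

6 semitones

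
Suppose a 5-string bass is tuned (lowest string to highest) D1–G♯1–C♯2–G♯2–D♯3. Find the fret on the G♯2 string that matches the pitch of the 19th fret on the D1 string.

1

D1 at fret 19 is D1 + 19 semitones = A2.
The open G♯2 string is 18 semitones above the open D1, so the same pitch on the G♯2 string lies at fret 19 − 18 = 1.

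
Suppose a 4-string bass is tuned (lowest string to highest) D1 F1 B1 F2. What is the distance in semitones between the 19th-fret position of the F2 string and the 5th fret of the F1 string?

F2 at fret 19 → C4 (MIDI 60); F1 at fret 5 → A♯1 (MIDI 34).
60 − 34 = 26, so the two pitches are 26 semitones apart, with C4 the higher.

26 semitones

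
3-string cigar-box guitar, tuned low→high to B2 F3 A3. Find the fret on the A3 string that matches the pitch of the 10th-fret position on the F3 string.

F3 at fret 10 is F3 + 10 semitones = Eb4.
The open A3 string is 4 semitones above the open F3, so the same pitch on the A3 string lies at fret 10 − 4 = 6.

6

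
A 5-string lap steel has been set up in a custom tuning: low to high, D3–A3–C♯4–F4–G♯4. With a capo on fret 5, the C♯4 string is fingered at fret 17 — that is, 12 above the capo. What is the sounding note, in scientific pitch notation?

The capo raises the open C♯4 by 5 semitones to F♯4; fretting 12 more gives C♯4 + 5 + 12 = C♯4 + 17 semitones = F♯5.

F♯5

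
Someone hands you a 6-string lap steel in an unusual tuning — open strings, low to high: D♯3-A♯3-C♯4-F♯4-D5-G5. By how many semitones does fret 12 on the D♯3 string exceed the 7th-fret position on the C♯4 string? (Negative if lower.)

D♯3 at fret 12 → D♯4 (MIDI 63); C♯4 at fret 7 → G♯4 (MIDI 68).
63 − 68 = -5, so the two pitches are 5 semitones apart.

-5 semitones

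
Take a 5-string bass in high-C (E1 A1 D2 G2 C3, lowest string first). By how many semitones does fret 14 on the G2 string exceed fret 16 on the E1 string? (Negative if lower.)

13 semitones

G2 at fret 14 → A3 (MIDI 57); E1 at fret 16 → G#2 (MIDI 44).
57 − 44 = 13, so the two pitches are 13 semitones apart.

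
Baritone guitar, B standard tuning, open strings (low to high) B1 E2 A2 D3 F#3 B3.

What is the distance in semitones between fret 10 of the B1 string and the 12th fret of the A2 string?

B1 at fret 10 → A2 (MIDI 45); A2 at fret 12 → A3 (MIDI 57).
45 − 57 = -12, so the two pitches are 12 semitones apart, with A3 the higher.

12 semitones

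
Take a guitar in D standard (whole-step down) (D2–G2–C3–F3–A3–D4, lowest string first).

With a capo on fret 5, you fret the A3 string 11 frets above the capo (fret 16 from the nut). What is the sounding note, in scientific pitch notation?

The capo raises the open A3 by 5 semitones to D4; fretting 11 more gives A3 + 5 + 11 = A3 + 16 semitones = C#5.

C#5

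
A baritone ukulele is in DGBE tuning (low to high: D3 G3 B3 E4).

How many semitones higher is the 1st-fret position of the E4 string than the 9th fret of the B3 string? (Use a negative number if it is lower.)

-3 semitones

E4 at fret 1 → F4 (MIDI 65); B3 at fret 9 → G#4 (MIDI 68).
65 − 68 = -3, so the two pitches are 3 semitones apart.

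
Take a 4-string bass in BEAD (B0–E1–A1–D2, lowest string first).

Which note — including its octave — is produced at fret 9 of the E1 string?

E1 is MIDI 28. Adding 9 gives 37, which is C♯2.
(Equivalently spelled D♭2.)

C♯2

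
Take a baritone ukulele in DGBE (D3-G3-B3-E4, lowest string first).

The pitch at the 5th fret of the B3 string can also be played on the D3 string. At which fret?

14

Fret 5 on B3 is MIDI 59 + 5 = 64 (E4). On the D3 string (open MIDI 50), that pitch is 64 − 50 = fret 14.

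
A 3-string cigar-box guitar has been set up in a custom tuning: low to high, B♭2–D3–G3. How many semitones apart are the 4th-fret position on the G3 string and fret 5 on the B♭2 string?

8 semitones

G3 at fret 4 → B3 (MIDI 59); B♭2 at fret 5 → E♭3 (MIDI 51).
59 − 51 = 8, so the two pitches are 8 semitones apart, with B3 the higher.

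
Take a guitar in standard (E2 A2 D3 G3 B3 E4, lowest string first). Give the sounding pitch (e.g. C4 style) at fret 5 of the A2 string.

D3

The open A2 string plus 5 semitones: A–A#–B–C–C#–D.
The walk passes from B into C once, so the octave number goes from 2 to 3.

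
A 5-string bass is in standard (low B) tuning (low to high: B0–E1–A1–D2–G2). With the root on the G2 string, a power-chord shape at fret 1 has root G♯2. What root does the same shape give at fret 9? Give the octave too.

E3

Moving from fret 1 to fret 9 shifts the root by 8 semitones.
G♯2 up 8 semitones is E3.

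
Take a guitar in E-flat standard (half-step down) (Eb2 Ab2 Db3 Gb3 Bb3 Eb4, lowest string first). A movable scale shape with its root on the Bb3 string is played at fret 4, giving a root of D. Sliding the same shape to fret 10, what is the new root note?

Moving from fret 4 to fret 10 shifts the root by 6 semitones.
D up 6 semitones is Ab.

Ab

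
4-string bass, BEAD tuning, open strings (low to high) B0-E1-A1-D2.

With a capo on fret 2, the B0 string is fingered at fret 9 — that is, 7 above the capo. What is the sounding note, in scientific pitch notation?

G#1

The capo raises the open B0 by 2 semitones to C#1; fretting 7 more gives B0 + 2 + 7 = B0 + 9 semitones = G#1.
(Also written Ab.)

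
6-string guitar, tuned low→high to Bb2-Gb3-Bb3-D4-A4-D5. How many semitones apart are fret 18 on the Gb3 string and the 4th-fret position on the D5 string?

Gb3 at fret 18 → C5 (MIDI 72); D5 at fret 4 → Gb5 (MIDI 78).
72 − 78 = -6, so the two pitches are 6 semitones apart, with Gb5 the higher.

6 semitones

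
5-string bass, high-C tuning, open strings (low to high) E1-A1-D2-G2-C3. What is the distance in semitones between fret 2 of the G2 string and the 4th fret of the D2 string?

3 semitones

G2 at fret 2 → A2 (MIDI 45); D2 at fret 4 → F#2 (MIDI 42).
45 − 42 = 3, so the two pitches are 3 semitones apart, with A2 the higher.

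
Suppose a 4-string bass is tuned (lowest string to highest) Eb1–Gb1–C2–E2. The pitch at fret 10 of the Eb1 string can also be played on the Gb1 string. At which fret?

Eb1 at fret 10 is Eb1 + 10 semitones = Db2.
The open Gb1 string is 3 semitones above the open Eb1, so the same pitch on the Gb1 string lies at fret 10 − 3 = 7.

7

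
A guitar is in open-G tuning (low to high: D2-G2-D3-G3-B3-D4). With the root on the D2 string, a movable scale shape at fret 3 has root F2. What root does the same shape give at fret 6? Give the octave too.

Moving from fret 3 to fret 6 shifts the root by 3 semitones.
F2 up 3 semitones is G#2.

G#2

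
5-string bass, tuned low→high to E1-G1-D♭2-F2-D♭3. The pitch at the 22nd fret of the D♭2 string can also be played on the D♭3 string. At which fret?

10

D♭2 at fret 22 is D♭2 + 22 semitones = B3.
The open D♭3 string is 12 semitones above the open D♭2, so the same pitch on the D♭3 string lies at fret 22 − 12 = 10.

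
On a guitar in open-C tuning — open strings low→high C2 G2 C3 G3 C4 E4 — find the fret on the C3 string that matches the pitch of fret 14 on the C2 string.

C2 at fret 14 is C2 + 14 semitones = D3.
The open C3 string is 12 semitones above the open C2, so the same pitch on the C3 string lies at fret 14 − 12 = 2.

2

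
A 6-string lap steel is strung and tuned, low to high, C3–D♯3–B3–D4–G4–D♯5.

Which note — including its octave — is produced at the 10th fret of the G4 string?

F5

The open G4 string plus 10 semitones: G–G#–A–A#–…–D#–E–F.
The walk passes from B into C once, so the octave number goes from 4 to 5.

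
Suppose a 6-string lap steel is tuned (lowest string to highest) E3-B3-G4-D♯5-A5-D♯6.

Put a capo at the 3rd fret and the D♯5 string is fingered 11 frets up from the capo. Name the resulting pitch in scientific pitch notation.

The capo raises the open D♯5 by 3 semitones to F♯5; fretting 11 more gives D♯5 + 3 + 11 = D♯5 + 14 semitones = F6.

F6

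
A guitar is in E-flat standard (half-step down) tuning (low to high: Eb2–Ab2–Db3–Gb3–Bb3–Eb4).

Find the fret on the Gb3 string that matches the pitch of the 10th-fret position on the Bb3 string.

Bb3 at fret 10 is Bb3 + 10 semitones = Ab4.
The open Gb3 string is 4 semitones below the open Bb3, so the same pitch on the Gb3 string lies at fret 10 + 4 = 14.

14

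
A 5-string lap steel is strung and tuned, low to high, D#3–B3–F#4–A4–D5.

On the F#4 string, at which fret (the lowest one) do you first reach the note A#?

From F#4, count semitones up the chromatic scale until reaching A#: F#–G–G#–A–A# — 4 steps.

4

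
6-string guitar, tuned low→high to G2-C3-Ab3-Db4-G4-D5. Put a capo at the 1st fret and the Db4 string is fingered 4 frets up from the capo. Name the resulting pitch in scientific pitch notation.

Gb4

The capo raises the open Db4 by 1 semitone to D4; fretting 4 more gives Db4 + 1 + 4 = Db4 + 5 semitones = Gb4.
(Also written F#.)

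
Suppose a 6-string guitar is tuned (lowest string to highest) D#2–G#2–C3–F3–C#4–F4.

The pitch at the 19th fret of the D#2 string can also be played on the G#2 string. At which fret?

14

Fret 19 on D#2 is MIDI 39 + 19 = 58 (A#3). On the G#2 string (open MIDI 44), that pitch is 58 − 44 = fret 14.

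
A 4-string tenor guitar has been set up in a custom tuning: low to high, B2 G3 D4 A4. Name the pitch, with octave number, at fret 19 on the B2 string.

Each fret is one semitone, so B2 + 19 = G♭4.
(Equivalently spelled F♯4.)

G♭4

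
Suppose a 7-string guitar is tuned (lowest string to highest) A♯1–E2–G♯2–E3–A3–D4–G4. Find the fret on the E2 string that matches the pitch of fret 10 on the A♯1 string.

A♯1 at fret 10 is A♯1 + 10 semitones = G♯2.
The open E2 string is 6 semitones above the open A♯1, so the same pitch on the E2 string lies at fret 10 − 6 = 4.

4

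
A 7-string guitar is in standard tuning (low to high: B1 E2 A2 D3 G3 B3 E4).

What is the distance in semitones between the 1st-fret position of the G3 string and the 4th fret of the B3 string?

7 semitones

G3 at fret 1 → G♯3 (MIDI 56); B3 at fret 4 → D♯4 (MIDI 63).
56 − 63 = -7, so the two pitches are 7 semitones apart, with D♯4 the higher.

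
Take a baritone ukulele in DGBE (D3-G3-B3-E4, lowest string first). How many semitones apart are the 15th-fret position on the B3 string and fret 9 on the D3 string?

B3 at fret 15 → D5 (MIDI 74); D3 at fret 9 → B3 (MIDI 59).
74 − 59 = 15, so the two pitches are 15 semitones apart, with D5 the higher.

15 semitones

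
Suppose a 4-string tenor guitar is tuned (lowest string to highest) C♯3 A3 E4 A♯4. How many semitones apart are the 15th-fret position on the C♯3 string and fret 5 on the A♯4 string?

11 semitones

C♯3 at fret 15 → E4 (MIDI 64); A♯4 at fret 5 → D♯5 (MIDI 75).
64 − 75 = -11, so the two pitches are 11 semitones apart, with D♯5 the higher.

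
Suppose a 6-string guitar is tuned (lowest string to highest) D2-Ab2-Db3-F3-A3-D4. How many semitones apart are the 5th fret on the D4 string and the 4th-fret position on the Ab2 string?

D4 at fret 5 → G4 (MIDI 67); Ab2 at fret 4 → C3 (MIDI 48).
67 − 48 = 19, so the two pitches are 19 semitones apart, with G4 the higher.

19 semitones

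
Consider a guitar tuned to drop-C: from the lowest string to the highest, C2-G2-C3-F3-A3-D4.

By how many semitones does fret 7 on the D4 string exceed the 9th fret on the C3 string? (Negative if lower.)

D4 at fret 7 → A4 (MIDI 69); C3 at fret 9 → A3 (MIDI 57).
69 − 57 = 12, so the two pitches are 12 semitones apart.

12 semitones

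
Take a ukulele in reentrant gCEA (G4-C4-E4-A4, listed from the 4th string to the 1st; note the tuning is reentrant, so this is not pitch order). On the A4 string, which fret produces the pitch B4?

B4 is 2 semitones above the open A4 (A–A#–B), so it sits at fret 2.

2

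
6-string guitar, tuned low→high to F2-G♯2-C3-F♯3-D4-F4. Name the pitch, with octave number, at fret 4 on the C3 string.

C3 is MIDI 48. Adding 4 gives 52, which is E3.

E3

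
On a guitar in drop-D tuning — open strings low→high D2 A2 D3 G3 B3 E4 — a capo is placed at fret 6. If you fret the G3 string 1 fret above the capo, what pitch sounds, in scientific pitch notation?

The capo raises the open G3 by 6 semitones to C#4; fretting 1 more gives G3 + 6 + 1 = G3 + 7 semitones = D4.

D4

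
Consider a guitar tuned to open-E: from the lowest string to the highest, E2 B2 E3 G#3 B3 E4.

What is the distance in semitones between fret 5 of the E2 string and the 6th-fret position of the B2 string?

8 semitones

E2 at fret 5 → A2 (MIDI 45); B2 at fret 6 → F3 (MIDI 53).
45 − 53 = -8, so the two pitches are 8 semitones apart, with F3 the higher.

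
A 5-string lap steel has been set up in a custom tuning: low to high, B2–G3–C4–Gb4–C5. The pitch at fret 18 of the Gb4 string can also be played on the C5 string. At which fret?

Fret 18 on Gb4 is MIDI 66 + 18 = 84 (C6). On the C5 string (open MIDI 72), that pitch is 84 − 72 = fret 12.

12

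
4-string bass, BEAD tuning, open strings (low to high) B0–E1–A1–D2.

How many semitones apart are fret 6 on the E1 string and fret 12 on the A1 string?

E1 at fret 6 → A♯1 (MIDI 34); A1 at fret 12 → A2 (MIDI 45).
34 − 45 = -11, so the two pitches are 11 semitones apart, with A2 the higher.

11 semitones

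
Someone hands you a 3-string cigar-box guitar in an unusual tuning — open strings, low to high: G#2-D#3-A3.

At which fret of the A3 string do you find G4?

10

G4 is 10 semitones above the open A3 (A–A#–B–C–…–F–F#–G), so it sits at fret 10.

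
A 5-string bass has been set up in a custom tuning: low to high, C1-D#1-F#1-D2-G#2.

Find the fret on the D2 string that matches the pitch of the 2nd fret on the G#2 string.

Fret 2 on G#2 is MIDI 44 + 2 = 46 (A#2). On the D2 string (open MIDI 38), that pitch is 46 − 38 = fret 8.

8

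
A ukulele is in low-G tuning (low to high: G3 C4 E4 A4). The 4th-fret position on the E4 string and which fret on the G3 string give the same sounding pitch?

13

Fret 4 on E4 is MIDI 64 + 4 = 68 (G#4). On the G3 string (open MIDI 55), that pitch is 68 − 55 = fret 13.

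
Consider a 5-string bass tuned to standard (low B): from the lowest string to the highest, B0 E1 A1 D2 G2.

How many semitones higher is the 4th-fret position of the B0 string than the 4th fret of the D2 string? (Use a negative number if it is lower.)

B0 at fret 4 → D♯1 (MIDI 27); D2 at fret 4 → F♯2 (MIDI 42).
27 − 42 = -15, so the two pitches are 15 semitones apart.

-15 semitones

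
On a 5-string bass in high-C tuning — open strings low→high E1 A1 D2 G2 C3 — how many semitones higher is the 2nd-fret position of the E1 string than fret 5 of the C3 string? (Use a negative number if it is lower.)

-23 semitones

E1 at fret 2 → F#1 (MIDI 30); C3 at fret 5 → F3 (MIDI 53).
30 − 53 = -23, so the two pitches are 23 semitones apart.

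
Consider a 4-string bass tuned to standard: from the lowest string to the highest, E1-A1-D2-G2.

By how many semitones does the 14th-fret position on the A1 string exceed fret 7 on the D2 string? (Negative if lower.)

2 semitones

A1 at fret 14 → B2 (MIDI 47); D2 at fret 7 → A2 (MIDI 45).
47 − 45 = 2, so the two pitches are 2 semitones apart.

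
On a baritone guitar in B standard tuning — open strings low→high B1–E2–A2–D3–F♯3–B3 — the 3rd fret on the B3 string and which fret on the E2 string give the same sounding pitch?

22

Fret 3 on B3 is MIDI 59 + 3 = 62 (D4). On the E2 string (open MIDI 40), that pitch is 62 − 40 = fret 22.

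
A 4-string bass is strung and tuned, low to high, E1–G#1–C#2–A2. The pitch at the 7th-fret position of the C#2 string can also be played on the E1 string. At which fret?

C#2 at fret 7 is C#2 + 7 semitones = G#2.
The open E1 string is 9 semitones below the open C#2, so the same pitch on the E1 string lies at fret 7 + 9 = 16.

16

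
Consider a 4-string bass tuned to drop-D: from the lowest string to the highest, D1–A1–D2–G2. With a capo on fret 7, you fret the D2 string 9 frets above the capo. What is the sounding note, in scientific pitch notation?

The capo raises the open D2 by 7 semitones to A2; fretting 9 more gives D2 + 7 + 9 = D2 + 16 semitones = F#3.

F#3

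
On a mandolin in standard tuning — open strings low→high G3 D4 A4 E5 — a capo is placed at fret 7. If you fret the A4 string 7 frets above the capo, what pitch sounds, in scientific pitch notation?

The capo raises the open A4 by 7 semitones to E5; fretting 7 more gives A4 + 7 + 7 = A4 + 14 semitones = B5.

B5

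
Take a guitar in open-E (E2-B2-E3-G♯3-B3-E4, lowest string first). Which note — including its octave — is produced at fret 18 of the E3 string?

A♯4

Each fret is one semitone, so E3 + 18 = A♯4.
(Equivalently spelled B♭4.)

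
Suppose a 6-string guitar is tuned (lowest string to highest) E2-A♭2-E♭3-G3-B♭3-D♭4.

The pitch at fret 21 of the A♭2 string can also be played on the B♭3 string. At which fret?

7

A♭2 at fret 21 is A♭2 + 21 semitones = F4.
The open B♭3 string is 14 semitones above the open A♭2, so the same pitch on the B♭3 string lies at fret 21 − 14 = 7.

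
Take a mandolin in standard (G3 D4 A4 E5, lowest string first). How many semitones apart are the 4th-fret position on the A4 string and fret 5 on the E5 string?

8 semitones

A4 at fret 4 → C#5 (MIDI 73); E5 at fret 5 → A5 (MIDI 81).
73 − 81 = -8, so the two pitches are 8 semitones apart, with A5 the higher.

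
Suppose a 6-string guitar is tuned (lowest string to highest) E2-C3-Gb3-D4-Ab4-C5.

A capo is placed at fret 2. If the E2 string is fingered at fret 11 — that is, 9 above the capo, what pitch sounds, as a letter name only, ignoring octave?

Eb

The capo raises the open E2 by 2 semitones to Gb2; fretting 9 more gives E2 + 2 + 9 = E2 + 11 semitones, landing on Eb.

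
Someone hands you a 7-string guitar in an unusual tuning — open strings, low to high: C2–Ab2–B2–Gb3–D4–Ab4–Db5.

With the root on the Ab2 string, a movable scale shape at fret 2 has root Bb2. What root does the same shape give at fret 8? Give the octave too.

E3

Moving from fret 2 to fret 8 shifts the root by 6 semitones.
Bb2 up 6 semitones is E3.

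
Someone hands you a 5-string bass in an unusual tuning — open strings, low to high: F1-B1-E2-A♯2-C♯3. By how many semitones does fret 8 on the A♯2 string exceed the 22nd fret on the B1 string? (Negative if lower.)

A♯2 at fret 8 → F♯3 (MIDI 54); B1 at fret 22 → A3 (MIDI 57).
54 − 57 = -3, so the two pitches are 3 semitones apart.

-3 semitones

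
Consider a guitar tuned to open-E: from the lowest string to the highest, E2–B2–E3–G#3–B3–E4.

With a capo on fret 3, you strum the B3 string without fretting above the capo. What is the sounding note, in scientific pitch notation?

The capo raises the open B3 by 3 semitones to D4; fretting 0 more gives B3 + 3 + 0 = B3 + 3 semitones = D4.

D4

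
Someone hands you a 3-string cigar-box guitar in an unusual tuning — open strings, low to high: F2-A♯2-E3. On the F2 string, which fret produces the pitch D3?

D3 is 9 semitones above the open F2 (F–F#–G–G#–A–A#–B–C–C#–D), so it sits at fret 9.

9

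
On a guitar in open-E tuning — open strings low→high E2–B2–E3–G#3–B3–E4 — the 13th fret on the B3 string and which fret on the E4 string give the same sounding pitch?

Fret 13 on B3 is MIDI 59 + 13 = 72 (C5). On the E4 string (open MIDI 64), that pitch is 72 − 64 = fret 8.

8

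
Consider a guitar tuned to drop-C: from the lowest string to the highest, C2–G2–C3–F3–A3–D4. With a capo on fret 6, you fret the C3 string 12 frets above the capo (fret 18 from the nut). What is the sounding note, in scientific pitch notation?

The capo raises the open C3 by 6 semitones to F#3; fretting 12 more gives C3 + 6 + 12 = C3 + 18 semitones = F#4.

F#4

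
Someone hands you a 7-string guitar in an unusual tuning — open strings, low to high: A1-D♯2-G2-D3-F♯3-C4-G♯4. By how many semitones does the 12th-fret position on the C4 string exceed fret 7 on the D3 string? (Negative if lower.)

15 semitones

C4 at fret 12 → C5 (MIDI 72); D3 at fret 7 → A3 (MIDI 57).
72 − 57 = 15, so the two pitches are 15 semitones apart.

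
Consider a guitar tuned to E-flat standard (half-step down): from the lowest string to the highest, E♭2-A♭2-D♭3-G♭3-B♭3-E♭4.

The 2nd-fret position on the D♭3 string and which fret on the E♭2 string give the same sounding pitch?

12

D♭3 at fret 2 is D♭3 + 2 semitones = E♭3.
The open E♭2 string is 10 semitones below the open D♭3, so the same pitch on the E♭2 string lies at fret 2 + 10 = 12.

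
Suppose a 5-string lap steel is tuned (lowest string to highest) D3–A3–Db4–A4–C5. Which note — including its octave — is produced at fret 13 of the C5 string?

Each fret is one semitone, so C5 + 13 = Db6.
(Equivalently spelled C#6.)

Db6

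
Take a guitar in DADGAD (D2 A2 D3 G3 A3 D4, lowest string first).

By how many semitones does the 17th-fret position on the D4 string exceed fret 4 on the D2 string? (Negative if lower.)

D4 at fret 17 → G5 (MIDI 79); D2 at fret 4 → F#2 (MIDI 42).
79 − 42 = 37, so the two pitches are 37 semitones apart.

37 semitones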